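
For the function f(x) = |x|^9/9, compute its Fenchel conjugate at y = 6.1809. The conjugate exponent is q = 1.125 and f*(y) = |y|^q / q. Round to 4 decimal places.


The conjugate exponent q satisfies 1/p + 1/q = 1.
p = 9, so q = 9/(9 - 1) = 1.125
|y|^q = 6.1809^1.125 = 7.7613
f*(6.1809) = 7.7613 / 1.125 = 6.8989


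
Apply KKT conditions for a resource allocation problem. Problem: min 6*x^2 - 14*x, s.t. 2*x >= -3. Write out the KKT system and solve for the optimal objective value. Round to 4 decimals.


Step 1: Try lambda = 0 (constraint inactive).
Stationarity: 2*6*x - 14 = 0
x* = 14/(2*6) = 7/6 = 1.1667 (rounded; the exact value 7/6 is used below)
Check constraint: 2*1.1667 = 2.3334 >= -3 -- satisfied.
Step 2: Compute optimal value.
f(x*) = 6*(7/6)^2 - 14*(7/6) = -8.1667


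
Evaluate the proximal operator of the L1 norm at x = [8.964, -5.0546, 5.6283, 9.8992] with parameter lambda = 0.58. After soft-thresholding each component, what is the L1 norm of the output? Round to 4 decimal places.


Soft-thresholding with lambda = 0.58:
prox(8.964) = sign(8.964)*max(|8.964| - 0.58, 0) = 8.384
prox(-5.0546) = sign(-5.0546)*max(|-5.0546| - 0.58, 0) = -4.4746
prox(5.6283) = sign(5.6283)*max(|5.6283| - 0.58, 0) = 5.0483
prox(9.8992) = sign(9.8992)*max(|9.8992| - 0.58, 0) = 9.3192
prox(x) = [8.384, -4.4746, 5.0483, 9.3192]
||prox(x)||_1 = 8.384 + 4.4746 + 5.0483 + 9.3192 = 27.2261


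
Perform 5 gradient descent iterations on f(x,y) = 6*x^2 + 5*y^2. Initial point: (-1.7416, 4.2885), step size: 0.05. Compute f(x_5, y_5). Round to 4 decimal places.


Gradient descent on f(x,y) = 6*x^2 + 5*y^2.
Starting point: (-1.7416, 4.2885), alpha = 0.05
Step 1: grad_x = 2*6*-1.7416 = -20.8992, grad_y = 2*5*4.2885 = 42.885
  x_1 = -1.7416 - 0.05*-20.8992 = -0.6966
  y_1 = 4.2885 - 0.05*42.885 = 2.1443
Step 2: grad_x = 2*6*-0.6966 = -8.3597, grad_y = 2*5*2.1443 = 21.4425
  x_2 = -0.6966 - 0.05*-8.3597 = -0.2787
  y_2 = 2.1443 - 0.05*21.4425 = 1.0721
Step 3: grad_x = 2*6*-0.2787 = -3.3439, grad_y = 2*5*1.0721 = 10.7213
  x_3 = -0.2787 - 0.05*-3.3439 = -0.1115
  y_3 = 1.0721 - 0.05*10.7213 = 0.5361
Step 4: grad_x = 2*6*-0.1115 = -1.3375, grad_y = 2*5*0.5361 = 5.3606
  x_4 = -0.1115 - 0.05*-1.3375 = -0.0446
  y_4 = 0.5361 - 0.05*5.3606 = 0.268
Step 5: grad_x = 2*6*-0.0446 = -0.535, grad_y = 2*5*0.268 = 2.6803
  x_5 = -0.0446 - 0.05*-0.535 = -0.0178
  y_5 = 0.268 - 0.05*2.6803 = 0.134
f(-0.0178, 0.134) = 6*(-0.0178)^2 + 5*0.134^2 = 0.0917


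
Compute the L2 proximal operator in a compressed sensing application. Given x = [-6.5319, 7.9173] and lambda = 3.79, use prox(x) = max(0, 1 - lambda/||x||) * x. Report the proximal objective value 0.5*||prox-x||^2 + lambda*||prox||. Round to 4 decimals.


Step 1: Compute ||x||.
||x|| = 10.264
Step 2: Compute scaling factor.
scale = max(0, 1 - 3.79/10.264) = 0.6307
Step 3: prox(x) = [-4.12, 4.9938]
||prox(x)|| = 6.474
Step 4: Proximal objective.
0.5*||prox-x||^2 = 7.1821
lambda*||prox|| = 24.5365
Total = 31.7184


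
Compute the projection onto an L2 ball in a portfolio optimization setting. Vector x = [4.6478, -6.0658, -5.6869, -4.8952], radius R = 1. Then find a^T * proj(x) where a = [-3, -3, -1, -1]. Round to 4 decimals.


Step 1: Compute ||x|| (intermediates to 6 decimals).
||x|| = sqrt(4.6478^2 + (-6.0658)^2 + (-5.6869)^2 + (-4.8952)^2) = 10.709799
Step 2: Project.
Since ||x|| > R, scale = R/||x|| = 1/10.709799 = 0.093372, proj(x) = scale * x
proj(x) = [0.433974, -0.566376, -0.530997, -0.457075]
Step 3: Dot product.
a^T * proj(x) = -3*0.433974 - 3*(-0.566376) - 1*(-0.530997) - 1*(-0.457075) = 1.3853


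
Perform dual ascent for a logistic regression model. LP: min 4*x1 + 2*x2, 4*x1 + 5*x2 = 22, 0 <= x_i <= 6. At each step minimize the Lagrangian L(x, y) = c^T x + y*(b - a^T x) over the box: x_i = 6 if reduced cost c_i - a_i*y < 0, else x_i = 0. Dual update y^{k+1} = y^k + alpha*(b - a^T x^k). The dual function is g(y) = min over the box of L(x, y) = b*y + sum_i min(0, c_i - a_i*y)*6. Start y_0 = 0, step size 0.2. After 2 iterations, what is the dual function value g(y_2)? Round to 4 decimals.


Dual ascent for LP: min 4*x1 + 2*x2, 4*x1 + 5*x2 = 22, 0 <= x_i <= 6
Step 1: y^k = 0.0, reduced costs: (4.0, 2.0)
  x^k = (0.0, 0.0), subgradient = b - a^T x = 22.0
  y^{k+1} = 0.0 + 0.2*22.0 = 4.4
Step 2: y^k = 4.4, reduced costs: (-13.6, -20.0)
  x^k = (6.0, 6.0), subgradient = b - a^T x = -32.0
  y^{k+1} = 4.4 + 0.2*-32.0 = -2.0
Dual objective at y_2 = -2.0: reduced costs (12.0, 12.0), box minimizer x = (0.0, 0.0)
g(y_2) = b*y + (c1 - a1*y)*x1 + (c2 - a2*y)*x2 = 22*(-2.0) + 12.0*0.0 + 12.0*0.0 = -44.0 + 0.0 + 0.0 = -44.0


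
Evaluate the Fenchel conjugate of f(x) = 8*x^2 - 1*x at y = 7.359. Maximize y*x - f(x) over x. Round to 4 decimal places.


f*(y) = sup_x {y*x - a*x^2 - b*x} = sup_x {(y-b)*x - a*x^2}
FOC: (y - b) - 2a*x = 0 => x* = (y - b)/(2a)
x* = (7.359 + 1)/(2*8) = 0.5224
f*(7.359) = (y-b)^2/(4a) = (7.359 + 1)^2/(4*8)
= 69.8729/32 = 2.1835


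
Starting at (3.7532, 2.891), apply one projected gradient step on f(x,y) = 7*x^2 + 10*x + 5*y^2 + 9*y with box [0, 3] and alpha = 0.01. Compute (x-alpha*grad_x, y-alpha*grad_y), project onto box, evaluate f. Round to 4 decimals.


Step 1: Compute gradient at (3.7532, 2.891).
grad_x = 2*7*3.7532 + 10 = 62.5448
grad_y = 2*5*2.891 + 9 = 37.91
Step 2: Gradient step.
x_raw = 3.7532 - 0.01*62.5448 = 3.1278
y_raw = 2.891 - 0.01*37.91 = 2.5119
Step 3: Project onto [0, 3].
x_proj = clip(3.1278) = 3.0
y_proj = clip(2.5119) = 2.5119
Step 4: Evaluate f.
f(3.0, 2.5119) = 147.1553


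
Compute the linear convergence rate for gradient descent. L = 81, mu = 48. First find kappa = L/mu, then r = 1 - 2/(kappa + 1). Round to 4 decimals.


Step 1: Compute the condition number.
kappa = L/mu = 81/48 = 1.6875
Step 2: Compute the convergence rate.
r = 1 - 2/(kappa + 1) = 1 - 2*mu/(L + mu) = (L - mu)/(L + mu) = 33/129 = 0.2558


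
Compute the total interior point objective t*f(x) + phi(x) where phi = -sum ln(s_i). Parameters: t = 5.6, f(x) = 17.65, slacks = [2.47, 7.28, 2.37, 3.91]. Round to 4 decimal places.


Step 1: Compute log-barrier.
ln values: [0.9042, 1.9851, 0.8629, 1.3635]
phi = -(0.9042 + 1.9851 + 0.8629 + 1.3635) = -5.1158
Step 2: Compute augmented objective.
t*f(x) = 5.6*17.65 = 98.84
Total = 98.84 - 5.1158 = 93.7242


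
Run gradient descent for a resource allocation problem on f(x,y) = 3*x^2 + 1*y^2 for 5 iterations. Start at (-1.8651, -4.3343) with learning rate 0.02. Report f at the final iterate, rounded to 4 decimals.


Gradient descent on f(x,y) = 3*x^2 + 1*y^2.
Starting point: (-1.8651, -4.3343), alpha = 0.02
Step 1: grad_x = 2*3*-1.8651 = -11.1906, grad_y = 2*1*-4.3343 = -8.6686
  x_1 = -1.8651 - 0.02*-11.1906 = -1.6413
  y_1 = -4.3343 - 0.02*-8.6686 = -4.1609
Step 2: grad_x = 2*3*-1.6413 = -9.8477, grad_y = 2*1*-4.1609 = -8.3219
  x_2 = -1.6413 - 0.02*-9.8477 = -1.4443
  y_2 = -4.1609 - 0.02*-8.3219 = -3.9945
Step 3: grad_x = 2*3*-1.4443 = -8.666, grad_y = 2*1*-3.9945 = -7.989
  x_3 = -1.4443 - 0.02*-8.666 = -1.271
  y_3 = -3.9945 - 0.02*-7.989 = -3.8347
Step 4: grad_x = 2*3*-1.271 = -7.6261, grad_y = 2*1*-3.8347 = -7.6694
  x_4 = -1.271 - 0.02*-7.6261 = -1.1185
  y_4 = -3.8347 - 0.02*-7.6694 = -3.6813
Step 5: grad_x = 2*3*-1.1185 = -6.711, grad_y = 2*1*-3.6813 = -7.3626
  x_5 = -1.1185 - 0.02*-6.711 = -0.9843
  y_5 = -3.6813 - 0.02*-7.3626 = -3.5341
f(-0.9843, -3.5341) = 3*(-0.9843)^2 + 1*(-3.5341)^2 = 15.396


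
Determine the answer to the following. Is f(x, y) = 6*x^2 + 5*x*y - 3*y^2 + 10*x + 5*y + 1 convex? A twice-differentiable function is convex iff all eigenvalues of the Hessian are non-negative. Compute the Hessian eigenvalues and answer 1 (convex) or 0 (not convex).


The Hessian of f(x,y) = 6*x^2 + 5*x*y - 3*y^2 + 10*x + 5*y + 1 is:
H = [[12, 5], [5, -6]]
Trace = 12 - 6 = 6
Determinant = 12*-6 - (5)^2 = -97
Discriminant = (6)^2 - 4*-97 = 424.0
Eigenvalues: lambda_1 = -7.2956, lambda_2 = 13.2956
The function is not convex.

0


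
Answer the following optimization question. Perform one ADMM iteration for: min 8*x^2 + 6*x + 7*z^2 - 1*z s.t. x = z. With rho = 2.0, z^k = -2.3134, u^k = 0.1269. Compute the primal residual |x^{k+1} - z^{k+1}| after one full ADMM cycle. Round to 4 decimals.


ADMM iteration with rho = 2.0, z^k = -2.3134, u^k = 0.1269
Step 1: x-update.
Minimize 8*x^2 + 6*x + (2.0/2)*(x + 2.3134 + 0.1269)^2
FOC: (2*8 + 2.0)*x = -6 + 2.0*(-2.3134 - 0.1269)
x^{k+1} = -0.6045
Step 2: z-update.
Minimize 7*z^2 - 1*z + (2.0/2)*(-0.6045 - z + 0.1269)^2
FOC: (2*7 + 2.0)*z = 1 + 2.0*(-0.6045 + 0.1269)
z^{k+1} = 0.0028
Step 3: u-update.
u^{k+1} = 0.1269 - 0.6045 - 0.0028 = -0.4804
Step 4: Primal residual = |-0.6045 - 0.0028| = 0.6073


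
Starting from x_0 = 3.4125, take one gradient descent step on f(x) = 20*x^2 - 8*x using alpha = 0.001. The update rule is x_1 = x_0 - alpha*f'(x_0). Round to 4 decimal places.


We compute the gradient at x_0 and apply the update.
f'(x) = 40*x - 8
f'(3.4125) = 40*3.4125 - 8 = 128.5
x_1 = 3.4125 - 0.001*128.5 = 3.284


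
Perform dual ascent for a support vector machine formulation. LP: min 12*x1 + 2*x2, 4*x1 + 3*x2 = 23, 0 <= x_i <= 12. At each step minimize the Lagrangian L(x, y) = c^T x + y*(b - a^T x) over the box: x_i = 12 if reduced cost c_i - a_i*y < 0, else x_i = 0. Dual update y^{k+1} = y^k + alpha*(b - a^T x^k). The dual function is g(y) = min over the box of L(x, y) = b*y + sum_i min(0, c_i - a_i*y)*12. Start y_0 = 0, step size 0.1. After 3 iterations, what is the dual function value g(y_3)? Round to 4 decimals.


Dual ascent for LP: min 12*x1 + 2*x2, 4*x1 + 3*x2 = 23, 0 <= x_i <= 12
Step 1: y^k = 0.0, reduced costs: (12.0, 2.0)
  x^k = (0.0, 0.0), subgradient = b - a^T x = 23.0
  y^{k+1} = 0.0 + 0.1*23.0 = 2.3
Step 2: y^k = 2.3, reduced costs: (2.8, -4.9)
  x^k = (0.0, 12.0), subgradient = b - a^T x = -13.0
  y^{k+1} = 2.3 + 0.1*-13.0 = 1.0
Step 3: y^k = 1.0, reduced costs: (8.0, -1.0)
  x^k = (0.0, 12.0), subgradient = b - a^T x = -13.0
  y^{k+1} = 1.0 + 0.1*-13.0 = -0.3
Dual objective at y_3 = -0.3: reduced costs (13.2, 2.9), box minimizer x = (0.0, 0.0)
g(y_3) = b*y + (c1 - a1*y)*x1 + (c2 - a2*y)*x2 = 23*(-0.3) + 13.2*0.0 + 2.9*0.0 = -6.9 + 0.0 + 0.0 = -6.9


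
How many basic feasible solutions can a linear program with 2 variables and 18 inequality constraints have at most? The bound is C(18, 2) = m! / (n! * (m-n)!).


Each vertex corresponds to some choice of n active constraints out of m, so the number of vertices is at most C(m, n) = m! / (n!(m-n)!).
m = 18, n = 2
Numerator: 18 * 17
Denominator: 2! = 2
C(18, 2) = 153


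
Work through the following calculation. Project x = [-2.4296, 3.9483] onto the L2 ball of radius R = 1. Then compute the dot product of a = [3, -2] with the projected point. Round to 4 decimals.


Step 1: Compute ||x|| (intermediates to 6 decimals).
||x|| = sqrt((-2.4296)^2 + 3.9483^2) = 4.63595
Step 2: Project.
Since ||x|| > R, scale = R/||x|| = 1/4.63595 = 0.215706, proj(x) = scale * x
proj(x) = [-0.524079, 0.851672]
Step 3: Dot product.
a^T * proj(x) = 3*(-0.524079) - 2*0.851672 = -3.2756


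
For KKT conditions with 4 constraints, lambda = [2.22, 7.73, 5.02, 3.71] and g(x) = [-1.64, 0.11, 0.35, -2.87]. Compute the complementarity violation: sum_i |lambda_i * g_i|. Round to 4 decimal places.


KKT complementary slackness check:
lambda_1 * g_1 = 2.22 * -1.64 = -3.6408
lambda_2 * g_2 = 7.73 * 0.11 = 0.8503
lambda_3 * g_3 = 5.02 * 0.35 = 1.757
lambda_4 * g_4 = 3.71 * -2.87 = -10.6477
Total violation = 3.6408 + 0.8503 + 1.757 + 10.6477 = 16.8958


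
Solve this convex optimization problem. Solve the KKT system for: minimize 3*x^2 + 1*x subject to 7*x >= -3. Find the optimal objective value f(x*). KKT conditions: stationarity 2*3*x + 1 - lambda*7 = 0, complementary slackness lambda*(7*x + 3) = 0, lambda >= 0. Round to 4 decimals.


Step 1: Try lambda = 0 (constraint inactive).
Stationarity: 2*3*x + 1 = 0
x* = -1/(2*3) = -1/6 = -0.1667 (rounded; the exact value -1/6 is used below)
Check constraint: 7*-0.1667 = -1.1669 >= -3 -- satisfied.
Step 2: Compute optimal value.
f(x*) = 3*(-1/6)^2 + 1*(-1/6) = -0.0833


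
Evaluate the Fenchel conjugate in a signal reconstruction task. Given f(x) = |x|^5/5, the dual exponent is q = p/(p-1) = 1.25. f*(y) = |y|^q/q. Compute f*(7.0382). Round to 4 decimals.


The conjugate exponent q satisfies 1/p + 1/q = 1.
p = 5, so q = 5/(5 - 1) = 1.25
|y|^q = 7.0382^1.25 = 11.4638
f*(7.0382) = 11.4638 / 1.25 = 9.171


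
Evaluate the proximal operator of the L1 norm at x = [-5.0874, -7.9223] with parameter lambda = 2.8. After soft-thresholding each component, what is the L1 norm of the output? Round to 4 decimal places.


Soft-thresholding with lambda = 2.8:
prox(-5.0874) = sign(-5.0874)*max(|-5.0874| - 2.8, 0) = -2.2874
prox(-7.9223) = sign(-7.9223)*max(|-7.9223| - 2.8, 0) = -5.1223
prox(x) = [-2.2874, -5.1223]
||prox(x)||_1 = 2.2874 + 5.1223 = 7.4097


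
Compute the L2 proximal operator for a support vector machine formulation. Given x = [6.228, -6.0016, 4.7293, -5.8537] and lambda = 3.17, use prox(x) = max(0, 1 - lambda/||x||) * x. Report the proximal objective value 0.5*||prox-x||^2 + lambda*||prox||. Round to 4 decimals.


Step 1: Compute ||x||.
||x|| = 11.4647
Step 2: Compute scaling factor.
scale = max(0, 1 - 3.17/11.4647) = 0.7235
Step 3: prox(x) = [4.506, -4.3422, 3.4216, -4.2351]
||prox(x)|| = 8.2947
Step 4: Proximal objective.
0.5*||prox-x||^2 = 5.0245
lambda*||prox|| = 26.2942
Total = 31.3186


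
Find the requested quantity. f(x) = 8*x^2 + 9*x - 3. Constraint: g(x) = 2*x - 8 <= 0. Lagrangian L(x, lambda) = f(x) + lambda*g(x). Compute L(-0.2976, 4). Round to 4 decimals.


Step 1: Evaluate f(x).
f(-0.2976) = 8*(-0.2976)^2 + 9*(-0.2976) - 3 = -4.9699
Step 2: Evaluate g(x).
g(-0.2976) = 2*-0.2976 - 8 = -8.5952
Step 3: Compute Lagrangian.
L = -4.9699 + 4*-8.5952 = -39.3507


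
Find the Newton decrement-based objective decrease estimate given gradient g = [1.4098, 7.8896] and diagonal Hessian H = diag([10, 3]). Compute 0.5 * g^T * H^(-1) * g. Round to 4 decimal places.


Step 1: H is diagonal, so H^(-1) * g = [0.141, 2.6299].
Step 2: g^T H^(-1) g = sum_i g_i^2 / H_ii
  = (1.4098)^2/10 + (7.8896)^2/3
  = 0.1988 + 20.7486 = 20.9473
Step 3: Objective decrease = 0.5 * g^T H^(-1) g = 10.4737


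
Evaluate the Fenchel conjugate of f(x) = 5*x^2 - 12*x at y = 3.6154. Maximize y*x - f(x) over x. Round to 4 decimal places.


f*(y) = sup_x {y*x - a*x^2 - b*x} = sup_x {(y-b)*x - a*x^2}
FOC: (y - b) - 2a*x = 0 => x* = (y - b)/(2a)
x* = (3.6154 + 12)/(2*5) = 1.5615
f*(3.6154) = (y-b)^2/(4a) = (3.6154 + 12)^2/(4*5)
= 243.8407/20 = 12.192


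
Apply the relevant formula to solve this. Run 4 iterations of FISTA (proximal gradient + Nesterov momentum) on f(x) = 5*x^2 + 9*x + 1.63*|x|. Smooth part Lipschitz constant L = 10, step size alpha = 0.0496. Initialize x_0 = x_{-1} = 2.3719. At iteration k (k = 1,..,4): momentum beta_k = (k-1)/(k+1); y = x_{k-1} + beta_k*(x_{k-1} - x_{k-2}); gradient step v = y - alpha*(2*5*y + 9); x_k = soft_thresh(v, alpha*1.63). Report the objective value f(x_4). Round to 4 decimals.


FISTA on f(x) = 5*x^2 + 9*x + 1.63*|x|
L = 10, alpha = 0.0496
Iteration 1: beta = 0.0, y = 2.3719 + 0.0*(2.3719 - 2.3719) = 2.3719
  grad(y) = 32.719, v = y - alpha*grad = 0.749
  prox(v) = soft_thresh(0.749, 0.0808) = 0.6682
Iteration 2: beta = 0.3333, y = 0.6682 + 0.3333*(0.6682 - 2.3719) = 0.1003
  grad(y) = 10.0029, v = y - alpha*grad = -0.3959
  prox(v) = soft_thresh(-0.3959, 0.0808) = -0.315
Iteration 3: beta = 0.5, y = -0.315 + 0.5*(-0.315 - 0.6682) = -0.8066
  grad(y) = 0.9339, v = y - alpha*grad = -0.8529
  prox(v) = soft_thresh(-0.8529, 0.0808) = -0.7721
Iteration 4: beta = 0.6, y = -0.7721 + 0.6*(-0.7721 + 0.315) = -1.0463
  grad(y) = -1.4633, v = y - alpha*grad = -0.9737
  prox(v) = soft_thresh(-0.9737, 0.0808) = -0.8929
f(x_4) = 5*(-0.8929)^2 + 9*(-0.8929) + 1.63*|-0.8929| = -2.5943


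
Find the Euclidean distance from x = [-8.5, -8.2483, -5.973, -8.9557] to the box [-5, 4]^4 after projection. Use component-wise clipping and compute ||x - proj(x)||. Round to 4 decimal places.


Project each component onto [-5, 4].
clip(-8.5) = -5.0, clip(-8.2483) = -5.0, clip(-5.973) = -5.0, clip(-8.9557) = -5.0
Projection = [-5.0, -5.0, -5.0, -5.0]
Squared diffs: [12.25, 10.5515, 0.9467, 15.6476]
Distance = sqrt(39.3958) = 6.2766


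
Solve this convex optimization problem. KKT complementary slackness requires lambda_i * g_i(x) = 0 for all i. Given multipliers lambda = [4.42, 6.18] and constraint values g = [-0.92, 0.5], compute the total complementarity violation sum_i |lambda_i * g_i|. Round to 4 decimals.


KKT complementary slackness check:
lambda_1 * g_1 = 4.42 * -0.92 = -4.0664
lambda_2 * g_2 = 6.18 * 0.5 = 3.09
Total violation = 4.0664 + 3.09 = 7.1564


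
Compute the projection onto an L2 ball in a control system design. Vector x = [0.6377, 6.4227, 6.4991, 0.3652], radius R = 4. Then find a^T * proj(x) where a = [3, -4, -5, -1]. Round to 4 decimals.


Step 1: Compute ||x|| (intermediates to 6 decimals).
||x|| = sqrt(0.6377^2 + 6.4227^2 + 6.4991^2 + 0.3652^2) = 9.166756
Step 2: Project.
Since ||x|| > R, scale = R/||x|| = 4/9.166756 = 0.436359, proj(x) = scale * x
proj(x) = [0.278266, 2.802603, 2.835941, 0.159358]
Step 3: Dot product.
a^T * proj(x) = 3*0.278266 - 4*2.802603 - 5*2.835941 - 1*0.159358 = -24.7147


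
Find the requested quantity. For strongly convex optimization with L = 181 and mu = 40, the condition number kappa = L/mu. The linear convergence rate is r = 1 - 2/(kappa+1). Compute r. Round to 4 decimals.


Step 1: Compute the condition number.
kappa = L/mu = 181/40 = 4.525
Step 2: Compute the convergence rate.
r = 1 - 2/(kappa + 1) = 1 - 2*mu/(L + mu) = (L - mu)/(L + mu) = 141/221 = 0.638


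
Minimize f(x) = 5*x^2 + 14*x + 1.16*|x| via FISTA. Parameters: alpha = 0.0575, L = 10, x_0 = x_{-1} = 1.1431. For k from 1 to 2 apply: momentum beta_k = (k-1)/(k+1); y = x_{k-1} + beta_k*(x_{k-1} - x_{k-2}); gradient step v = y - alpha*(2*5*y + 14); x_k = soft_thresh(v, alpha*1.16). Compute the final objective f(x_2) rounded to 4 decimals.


FISTA on f(x) = 5*x^2 + 14*x + 1.16*|x|
L = 10, alpha = 0.0575
Iteration 1: beta = 0.0, y = 1.1431 + 0.0*(1.1431 - 1.1431) = 1.1431
  grad(y) = 25.431, v = y - alpha*grad = -0.3192
  prox(v) = soft_thresh(-0.3192, 0.0667) = -0.2525
Iteration 2: beta = 0.3333, y = -0.2525 + 0.3333*(-0.2525 - 1.1431) = -0.7177
  grad(y) = 6.8232, v = y - alpha*grad = -1.11
  prox(v) = soft_thresh(-1.11, 0.0667) = -1.0433
f(x_2) = 5*(-1.0433)^2 + 14*(-1.0433) + 1.16*|-1.0433| = -7.9536


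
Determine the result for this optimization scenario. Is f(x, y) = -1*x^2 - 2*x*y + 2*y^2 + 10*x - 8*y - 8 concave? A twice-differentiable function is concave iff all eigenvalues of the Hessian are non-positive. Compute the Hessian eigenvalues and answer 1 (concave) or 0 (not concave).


The Hessian of f(x,y) = -1*x^2 - 2*x*y + 2*y^2 + 10*x - 8*y - 8 is:
H = [[-2, -2], [-2, 4]]
Trace = -2 + 4 = 2
Determinant = -2*4 - (-2)^2 = -12
Discriminant = (2)^2 - 4*-12 = 52.0
Eigenvalues: lambda_1 = -2.6056, lambda_2 = 4.6056
The function is not concave.

0


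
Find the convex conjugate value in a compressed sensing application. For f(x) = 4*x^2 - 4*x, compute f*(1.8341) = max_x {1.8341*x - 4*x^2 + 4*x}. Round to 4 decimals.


f*(y) = sup_x {y*x - a*x^2 - b*x} = sup_x {(y-b)*x - a*x^2}
FOC: (y - b) - 2a*x = 0 => x* = (y - b)/(2a)
x* = (1.8341 + 4)/(2*4) = 0.7293
f*(1.8341) = (y-b)^2/(4a) = (1.8341 + 4)^2/(4*4)
= 34.0367/16 = 2.1273


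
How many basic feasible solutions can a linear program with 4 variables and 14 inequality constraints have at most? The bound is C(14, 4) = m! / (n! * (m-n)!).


Each vertex corresponds to some choice of n active constraints out of m, so the number of vertices is at most C(m, n) = m! / (n!(m-n)!).
m = 14, n = 4
Numerator: 14 * 13 * 12 * 11
Denominator: 4! = 24
C(14, 4) = 1001


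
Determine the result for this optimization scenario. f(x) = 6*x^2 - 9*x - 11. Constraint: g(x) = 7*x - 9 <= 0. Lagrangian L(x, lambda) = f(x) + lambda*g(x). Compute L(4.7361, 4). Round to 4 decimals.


Step 1: Evaluate f(x).
f(4.7361) = 6*4.7361^2 - 9*4.7361 - 11 = 80.959
Step 2: Evaluate g(x).
g(4.7361) = 7*4.7361 - 9 = 24.1527
Step 3: Compute Lagrangian.
L = 80.959 + 4*24.1527 = 177.5698


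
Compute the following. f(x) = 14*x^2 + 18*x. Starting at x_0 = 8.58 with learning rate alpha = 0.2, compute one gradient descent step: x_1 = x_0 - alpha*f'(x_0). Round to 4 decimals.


We compute the gradient at x_0 and apply the update.
f'(x) = 28*x + 18
f'(8.58) = 28*8.58 + 18 = 258.24
x_1 = 8.58 - 0.2*258.24 = -43.068


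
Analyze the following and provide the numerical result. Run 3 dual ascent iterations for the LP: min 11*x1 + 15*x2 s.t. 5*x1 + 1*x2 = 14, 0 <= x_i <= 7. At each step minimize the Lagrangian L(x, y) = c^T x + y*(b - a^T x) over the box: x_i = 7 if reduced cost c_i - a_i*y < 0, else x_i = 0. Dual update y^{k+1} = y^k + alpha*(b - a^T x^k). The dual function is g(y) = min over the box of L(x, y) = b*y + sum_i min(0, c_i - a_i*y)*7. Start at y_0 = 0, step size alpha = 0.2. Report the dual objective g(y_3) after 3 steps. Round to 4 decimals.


Dual ascent for LP: min 11*x1 + 15*x2, 5*x1 + 1*x2 = 14, 0 <= x_i <= 7
Step 1: y^k = 0.0, reduced costs: (11.0, 15.0)
  x^k = (0.0, 0.0), subgradient = b - a^T x = 14.0
  y^{k+1} = 0.0 + 0.2*14.0 = 2.8
Step 2: y^k = 2.8, reduced costs: (-3.0, 12.2)
  x^k = (7.0, 0.0), subgradient = b - a^T x = -21.0
  y^{k+1} = 2.8 + 0.2*-21.0 = -1.4
Step 3: y^k = -1.4, reduced costs: (18.0, 16.4)
  x^k = (0.0, 0.0), subgradient = b - a^T x = 14.0
  y^{k+1} = -1.4 + 0.2*14.0 = 1.4
Dual objective at y_3 = 1.4: reduced costs (4.0, 13.6), box minimizer x = (0.0, 0.0)
g(y_3) = b*y + (c1 - a1*y)*x1 + (c2 - a2*y)*x2 = 14*1.4 + 4.0*0.0 + 13.6*0.0 = 19.6 + 0.0 + 0.0 = 19.6


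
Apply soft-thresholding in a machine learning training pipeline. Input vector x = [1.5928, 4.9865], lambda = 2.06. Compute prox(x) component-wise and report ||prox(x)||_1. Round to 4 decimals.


Soft-thresholding with lambda = 2.06:
prox(1.5928) = sign(1.5928)*max(|1.5928| - 2.06, 0) = 0.0
prox(4.9865) = sign(4.9865)*max(|4.9865| - 2.06, 0) = 2.9265
prox(x) = [0.0, 2.9265]
||prox(x)||_1 = 0.0 + 2.9265 = 2.9265


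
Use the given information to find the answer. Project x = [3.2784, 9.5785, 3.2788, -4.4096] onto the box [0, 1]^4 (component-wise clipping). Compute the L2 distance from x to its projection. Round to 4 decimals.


Project each component onto [0, 1].
clip(3.2784) = 1.0, clip(9.5785) = 1.0, clip(3.2788) = 1.0, clip(-4.4096) = 0.0
Projection = [1.0, 1.0, 1.0, 0.0]
Squared diffs: [5.1911, 73.5907, 5.1929, 19.4446]
Distance = sqrt(103.4193) = 10.1695


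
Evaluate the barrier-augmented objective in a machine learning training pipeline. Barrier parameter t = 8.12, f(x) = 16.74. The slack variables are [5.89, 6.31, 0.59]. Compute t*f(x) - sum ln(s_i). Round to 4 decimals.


Step 1: Compute log-barrier.
ln values: [1.7733, 1.8421, -0.5276]
phi = -(1.7733 + 1.8421 - 0.5276) = -3.0878
Step 2: Compute augmented objective.
t*f(x) = 8.12*16.74 = 135.9288
Total = 135.9288 - 3.0878 = 132.841


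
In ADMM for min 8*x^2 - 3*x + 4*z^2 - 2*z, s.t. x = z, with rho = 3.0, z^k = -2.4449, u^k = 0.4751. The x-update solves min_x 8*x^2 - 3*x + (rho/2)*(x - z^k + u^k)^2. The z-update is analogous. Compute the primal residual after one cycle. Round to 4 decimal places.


ADMM iteration with rho = 3.0, z^k = -2.4449, u^k = 0.4751
Step 1: x-update.
Minimize 8*x^2 - 3*x + (3.0/2)*(x + 2.4449 + 0.4751)^2
FOC: (2*8 + 3.0)*x = 3 + 3.0*(-2.4449 - 0.4751)
x^{k+1} = -0.3032
Step 2: z-update.
Minimize 4*z^2 - 2*z + (3.0/2)*(-0.3032 - z + 0.4751)^2
FOC: (2*4 + 3.0)*z = 2 + 3.0*(-0.3032 + 0.4751)
z^{k+1} = 0.2287
Step 3: u-update.
u^{k+1} = 0.4751 - 0.3032 - 0.2287 = -0.0568
Step 4: Primal residual = |-0.3032 - 0.2287| = 0.5319


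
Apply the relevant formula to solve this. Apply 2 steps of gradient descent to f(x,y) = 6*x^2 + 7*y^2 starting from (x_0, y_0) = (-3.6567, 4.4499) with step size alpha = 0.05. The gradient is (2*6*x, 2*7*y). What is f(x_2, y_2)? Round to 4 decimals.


Gradient descent on f(x,y) = 6*x^2 + 7*y^2.
Starting point: (-3.6567, 4.4499), alpha = 0.05
Step 1: grad_x = 2*6*-3.6567 = -43.8804, grad_y = 2*7*4.4499 = 62.2986
  x_1 = -3.6567 - 0.05*-43.8804 = -1.4627
  y_1 = 4.4499 - 0.05*62.2986 = 1.335
Step 2: grad_x = 2*6*-1.4627 = -17.5522, grad_y = 2*7*1.335 = 18.6896
  x_2 = -1.4627 - 0.05*-17.5522 = -0.5851
  y_2 = 1.335 - 0.05*18.6896 = 0.4005
f(-0.5851, 0.4005) = 6*(-0.5851)^2 + 7*0.4005^2 = 3.1766


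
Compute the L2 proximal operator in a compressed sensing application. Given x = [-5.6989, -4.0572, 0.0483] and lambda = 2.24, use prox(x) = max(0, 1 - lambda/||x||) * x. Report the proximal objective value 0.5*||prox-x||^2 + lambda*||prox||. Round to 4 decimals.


Step 1: Compute ||x||.
||x|| = 6.9958
Step 2: Compute scaling factor.
scale = max(0, 1 - 2.24/6.9958) = 0.6798
Step 3: prox(x) = [-3.8741, -2.7581, 0.0328]
||prox(x)|| = 4.7558
Step 4: Proximal objective.
0.5*||prox-x||^2 = 2.5088
lambda*||prox|| = 10.653
Total = 13.1617


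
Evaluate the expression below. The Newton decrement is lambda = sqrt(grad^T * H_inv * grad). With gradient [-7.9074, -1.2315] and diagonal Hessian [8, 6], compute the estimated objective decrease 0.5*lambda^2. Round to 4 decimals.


Step 1: H is diagonal, so H^(-1) * g = [-0.9884, -0.2053].
Step 2: g^T H^(-1) g = sum_i g_i^2 / H_ii
  = (-7.9074)^2/8 + (-1.2315)^2/6
  = 7.8159 + 0.2528 = 8.0686
Step 3: Objective decrease = 0.5 * g^T H^(-1) g = 4.0343


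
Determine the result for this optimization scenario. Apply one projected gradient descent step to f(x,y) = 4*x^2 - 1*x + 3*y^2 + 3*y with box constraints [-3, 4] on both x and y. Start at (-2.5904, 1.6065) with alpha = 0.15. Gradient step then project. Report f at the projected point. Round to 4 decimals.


Step 1: Compute gradient at (-2.5904, 1.6065).
grad_x = 2*4*-2.5904 - 1 = -21.7232
grad_y = 2*3*1.6065 + 3 = 12.639
Step 2: Gradient step.
x_raw = -2.5904 - 0.15*-21.7232 = 0.6681
y_raw = 1.6065 - 0.15*12.639 = -0.2894
Step 3: Project onto [-3, 4].
x_proj = clip(0.6681) = 0.6681
y_proj = clip(-0.2894) = -0.2894
Step 4: Evaluate f.
f(0.6681, -0.2894) = 0.5004


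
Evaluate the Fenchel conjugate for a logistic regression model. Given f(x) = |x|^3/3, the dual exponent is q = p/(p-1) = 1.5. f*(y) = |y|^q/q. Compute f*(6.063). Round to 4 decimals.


The conjugate exponent q satisfies 1/p + 1/q = 1.
p = 3, so q = 3/(3 - 1) = 1.5
|y|^q = 6.063^1.5 = 14.929
f*(6.063) = 14.929 / 1.5 = 9.9527


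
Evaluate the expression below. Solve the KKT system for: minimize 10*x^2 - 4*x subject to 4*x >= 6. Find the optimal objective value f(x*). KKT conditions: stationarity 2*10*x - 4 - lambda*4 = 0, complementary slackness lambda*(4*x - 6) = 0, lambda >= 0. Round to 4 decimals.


Step 1: Try lambda = 0 (constraint inactive).
x_unc = 4/(2*10) = 0.2
Check: 4*0.2 = 0.8 < 6 -- violated!
Step 2: Constraint must be active: 4*x = 6
x* = 6/4 = 1.5
lambda = (2*10*1.5 - 4)/4 = 6.5
Step 3: Compute optimal value.
f(x*) = 10*1.5^2 - 4*1.5 = 16.5


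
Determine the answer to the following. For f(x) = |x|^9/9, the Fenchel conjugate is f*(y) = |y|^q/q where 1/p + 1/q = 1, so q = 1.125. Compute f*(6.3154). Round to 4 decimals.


The conjugate exponent q satisfies 1/p + 1/q = 1.
p = 9, so q = 9/(9 - 1) = 1.125
|y|^q = 6.3154^1.125 = 7.9515
f*(6.3154) = 7.9515 / 1.125 = 7.068


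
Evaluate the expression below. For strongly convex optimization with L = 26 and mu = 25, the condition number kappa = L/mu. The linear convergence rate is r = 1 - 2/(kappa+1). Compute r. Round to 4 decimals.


Step 1: Compute the condition number.
kappa = L/mu = 26/25 = 1.04
Step 2: Compute the convergence rate.
r = 1 - 2/(kappa + 1) = 1 - 2*mu/(L + mu) = (L - mu)/(L + mu) = 1/51 = 0.0196


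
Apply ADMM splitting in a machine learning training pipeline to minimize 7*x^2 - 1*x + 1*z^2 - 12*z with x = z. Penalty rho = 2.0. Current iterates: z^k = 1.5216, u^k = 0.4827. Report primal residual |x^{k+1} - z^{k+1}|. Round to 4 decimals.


ADMM iteration with rho = 2.0, z^k = 1.5216, u^k = 0.4827
Step 1: x-update.
Minimize 7*x^2 - 1*x + (2.0/2)*(x - 1.5216 + 0.4827)^2
FOC: (2*7 + 2.0)*x = 1 + 2.0*(1.5216 - 0.4827)
x^{k+1} = 0.1924
Step 2: z-update.
Minimize 1*z^2 - 12*z + (2.0/2)*(0.1924 - z + 0.4827)^2
FOC: (2*1 + 2.0)*z = 12 + 2.0*(0.1924 + 0.4827)
z^{k+1} = 3.3375
Step 3: u-update.
u^{k+1} = 0.4827 + 0.1924 - 3.3375 = -2.6625
Step 4: Primal residual = |0.1924 - 3.3375| = 3.1452


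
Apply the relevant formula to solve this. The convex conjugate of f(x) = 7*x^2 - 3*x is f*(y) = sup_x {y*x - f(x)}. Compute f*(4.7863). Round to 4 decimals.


f*(y) = sup_x {y*x - a*x^2 - b*x} = sup_x {(y-b)*x - a*x^2}
FOC: (y - b) - 2a*x = 0 => x* = (y - b)/(2a)
x* = (4.7863 + 3)/(2*7) = 0.5562
f*(4.7863) = (y-b)^2/(4a) = (4.7863 + 3)^2/(4*7)
= 60.6265/28 = 2.1652


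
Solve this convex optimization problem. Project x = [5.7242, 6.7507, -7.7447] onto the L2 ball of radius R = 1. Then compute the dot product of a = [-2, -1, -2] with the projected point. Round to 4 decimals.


Step 1: Compute ||x|| (intermediates to 6 decimals).
||x|| = sqrt(5.7242^2 + 6.7507^2 + (-7.7447)^2) = 11.760901
Step 2: Project.
Since ||x|| > R, scale = R/||x|| = 1/11.760901 = 0.085027, proj(x) = scale * x
proj(x) = [0.486712, 0.573992, -0.658509]
Step 3: Dot product.
a^T * proj(x) = -2*0.486712 - 1*0.573992 - 2*(-0.658509) = -0.2304


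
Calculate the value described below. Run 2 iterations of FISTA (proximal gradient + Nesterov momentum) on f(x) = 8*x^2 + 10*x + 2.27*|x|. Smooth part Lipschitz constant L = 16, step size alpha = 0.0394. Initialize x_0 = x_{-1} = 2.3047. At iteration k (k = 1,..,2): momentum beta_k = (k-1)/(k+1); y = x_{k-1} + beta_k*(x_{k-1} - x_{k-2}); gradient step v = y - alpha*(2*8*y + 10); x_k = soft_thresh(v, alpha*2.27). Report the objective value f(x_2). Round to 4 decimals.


FISTA on f(x) = 8*x^2 + 10*x + 2.27*|x|
L = 16, alpha = 0.0394
Iteration 1: beta = 0.0, y = 2.3047 + 0.0*(2.3047 - 2.3047) = 2.3047
  grad(y) = 46.8752, v = y - alpha*grad = 0.4578
  prox(v) = soft_thresh(0.4578, 0.0894) = 0.3684
Iteration 2: beta = 0.3333, y = 0.3684 + 0.3333*(0.3684 - 2.3047) = -0.2771
  grad(y) = 5.567, v = y - alpha*grad = -0.4964
  prox(v) = soft_thresh(-0.4964, 0.0894) = -0.407
f(x_2) = 8*(-0.407)^2 + 10*(-0.407) + 2.27*|-0.407| = -1.8209


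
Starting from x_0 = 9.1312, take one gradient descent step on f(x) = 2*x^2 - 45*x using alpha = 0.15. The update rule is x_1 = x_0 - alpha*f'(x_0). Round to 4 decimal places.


We compute the gradient at x_0 and apply the update.
f'(x) = 4*x - 45
f'(9.1312) = 4*9.1312 - 45 = -8.4752
x_1 = 9.1312 - 0.15*-8.4752 = 10.4025


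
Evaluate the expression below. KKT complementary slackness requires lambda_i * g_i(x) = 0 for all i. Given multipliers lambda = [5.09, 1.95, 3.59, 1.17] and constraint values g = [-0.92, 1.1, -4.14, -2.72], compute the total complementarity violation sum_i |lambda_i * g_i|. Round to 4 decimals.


KKT complementary slackness check:
lambda_1 * g_1 = 5.09 * -0.92 = -4.6828
lambda_2 * g_2 = 1.95 * 1.1 = 2.145
lambda_3 * g_3 = 3.59 * -4.14 = -14.8626
lambda_4 * g_4 = 1.17 * -2.72 = -3.1824
Total violation = 4.6828 + 2.145 + 14.8626 + 3.1824 = 24.8728


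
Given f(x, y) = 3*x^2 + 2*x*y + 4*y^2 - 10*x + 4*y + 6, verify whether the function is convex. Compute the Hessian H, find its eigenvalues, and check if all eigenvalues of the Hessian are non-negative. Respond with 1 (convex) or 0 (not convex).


The Hessian of f(x,y) = 3*x^2 + 2*x*y + 4*y^2 - 10*x + 4*y + 6 is:
H = [[6, 2], [2, 8]]
Trace = 6 + 8 = 14
Determinant = 6*8 - (2)^2 = 44
Discriminant = (14)^2 - 4*44 = 20.0
Eigenvalues: lambda_1 = 4.7639, lambda_2 = 9.2361
The function is convex.

1


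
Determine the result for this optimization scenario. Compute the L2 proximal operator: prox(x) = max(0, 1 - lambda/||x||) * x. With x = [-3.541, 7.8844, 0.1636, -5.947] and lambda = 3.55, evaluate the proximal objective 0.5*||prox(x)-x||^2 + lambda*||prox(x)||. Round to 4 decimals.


Step 1: Compute ||x||.
||x|| = 10.4927
Step 2: Compute scaling factor.
scale = max(0, 1 - 3.55/10.4927) = 0.6617
Step 3: prox(x) = [-2.343, 5.2169, 0.1082, -3.9349]
||prox(x)|| = 6.9427
Step 4: Proximal objective.
0.5*||prox-x||^2 = 6.3013
lambda*||prox|| = 24.6466
Total = 30.9477


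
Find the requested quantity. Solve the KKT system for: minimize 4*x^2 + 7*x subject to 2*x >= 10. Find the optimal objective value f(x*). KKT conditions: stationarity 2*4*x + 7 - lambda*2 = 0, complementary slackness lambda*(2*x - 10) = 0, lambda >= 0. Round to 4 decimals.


Step 1: Try lambda = 0 (constraint inactive).
x_unc = -7/(2*4) = -0.875
Check: 2*-0.875 = -1.75 < 10 -- violated!
Step 2: Constraint must be active: 2*x = 10
x* = 10/2 = 5.0
lambda = (2*4*5.0 + 7)/2 = 23.5
Step 3: Compute optimal value.
f(x*) = 4*5.0^2 + 7*5.0 = 135.0


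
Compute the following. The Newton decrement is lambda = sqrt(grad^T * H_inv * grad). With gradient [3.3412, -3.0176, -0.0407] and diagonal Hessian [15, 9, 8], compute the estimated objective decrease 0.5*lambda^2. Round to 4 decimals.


Step 1: H is diagonal, so H^(-1) * g = [0.2227, -0.3353, -0.0051].
Step 2: g^T H^(-1) g = sum_i g_i^2 / H_ii
  = (3.3412)^2/15 + (-3.0176)^2/9 + (-0.0407)^2/8
  = 0.7442 + 1.0118 + 0.0002 = 1.7562
Step 3: Objective decrease = 0.5 * g^T H^(-1) g = 0.8781


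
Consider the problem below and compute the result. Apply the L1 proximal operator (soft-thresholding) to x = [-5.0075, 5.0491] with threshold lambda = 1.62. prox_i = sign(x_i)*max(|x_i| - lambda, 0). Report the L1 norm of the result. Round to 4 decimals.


Soft-thresholding with lambda = 1.62:
prox(-5.0075) = sign(-5.0075)*max(|-5.0075| - 1.62, 0) = -3.3875
prox(5.0491) = sign(5.0491)*max(|5.0491| - 1.62, 0) = 3.4291
prox(x) = [-3.3875, 3.4291]
||prox(x)||_1 = 3.3875 + 3.4291 = 6.8166


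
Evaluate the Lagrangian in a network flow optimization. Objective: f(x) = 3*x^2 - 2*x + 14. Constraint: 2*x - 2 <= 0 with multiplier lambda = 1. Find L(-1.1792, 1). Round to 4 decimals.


Step 1: Evaluate f(x).
f(-1.1792) = 3*(-1.1792)^2 - 2*(-1.1792) + 14 = 20.5299
Step 2: Evaluate g(x).
g(-1.1792) = 2*-1.1792 - 2 = -4.3584
Step 3: Compute Lagrangian.
L = 20.5299 + 1*-4.3584 = 16.1715


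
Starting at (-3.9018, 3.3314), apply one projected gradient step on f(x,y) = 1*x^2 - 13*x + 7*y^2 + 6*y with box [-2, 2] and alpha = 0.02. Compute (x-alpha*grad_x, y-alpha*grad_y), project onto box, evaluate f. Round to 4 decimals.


Step 1: Compute gradient at (-3.9018, 3.3314).
grad_x = 2*1*-3.9018 - 13 = -20.8036
grad_y = 2*7*3.3314 + 6 = 52.6396
Step 2: Gradient step.
x_raw = -3.9018 - 0.02*-20.8036 = -3.4857
y_raw = 3.3314 - 0.02*52.6396 = 2.2786
Step 3: Project onto [-2, 2].
x_proj = clip(-3.4857) = -2.0
y_proj = clip(2.2786) = 2.0
Step 4: Evaluate f.
f(-2.0, 2.0) = 70.0


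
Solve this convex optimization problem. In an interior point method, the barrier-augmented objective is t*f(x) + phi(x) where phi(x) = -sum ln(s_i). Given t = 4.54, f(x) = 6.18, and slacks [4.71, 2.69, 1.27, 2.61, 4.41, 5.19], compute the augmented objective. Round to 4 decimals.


Step 1: Compute log-barrier.
ln values: [1.5497, 0.9895, 0.239, 0.9594, 1.4839, 1.6467]
phi = -(1.5497 + 0.9895 + 0.239 + 0.9594 + 1.4839 + 1.6467) = -6.8682
Step 2: Compute augmented objective.
t*f(x) = 4.54*6.18 = 28.0572
Total = 28.0572 - 6.8682 = 21.189


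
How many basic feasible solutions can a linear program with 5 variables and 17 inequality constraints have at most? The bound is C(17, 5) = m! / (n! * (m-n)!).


Each vertex corresponds to some choice of n active constraints out of m, so the number of vertices is at most C(m, n) = m! / (n!(m-n)!).
m = 17, n = 5
Numerator: 17 * 16 * 15 * 14 * 13
Denominator: 5! = 120
C(17, 5) = 6188


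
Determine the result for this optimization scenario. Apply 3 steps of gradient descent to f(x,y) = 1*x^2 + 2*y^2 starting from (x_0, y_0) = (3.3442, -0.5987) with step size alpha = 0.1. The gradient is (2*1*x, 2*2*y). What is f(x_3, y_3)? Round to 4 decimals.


Gradient descent on f(x,y) = 1*x^2 + 2*y^2.
Starting point: (3.3442, -0.5987), alpha = 0.1
Step 1: grad_x = 2*1*3.3442 = 6.6884, grad_y = 2*2*-0.5987 = -2.3948
  x_1 = 3.3442 - 0.1*6.6884 = 2.6754
  y_1 = -0.5987 - 0.1*-2.3948 = -0.3592
Step 2: grad_x = 2*1*2.6754 = 5.3507, grad_y = 2*2*-0.3592 = -1.4369
  x_2 = 2.6754 - 0.1*5.3507 = 2.1403
  y_2 = -0.3592 - 0.1*-1.4369 = -0.2155
Step 3: grad_x = 2*1*2.1403 = 4.2806, grad_y = 2*2*-0.2155 = -0.8621
  x_3 = 2.1403 - 0.1*4.2806 = 1.7122
  y_3 = -0.2155 - 0.1*-0.8621 = -0.1293
f(1.7122, -0.1293) = 1*1.7122^2 + 2*(-0.1293)^2 = 2.9652


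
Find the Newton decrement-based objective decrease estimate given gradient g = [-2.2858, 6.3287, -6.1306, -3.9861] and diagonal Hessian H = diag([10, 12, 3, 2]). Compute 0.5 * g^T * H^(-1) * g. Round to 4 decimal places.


Step 1: H is diagonal, so H^(-1) * g = [-0.2286, 0.5274, -2.0435, -1.9931].
Step 2: g^T H^(-1) g = sum_i g_i^2 / H_ii
  = (-2.2858)^2/10 + (6.3287)^2/12 + (-6.1306)^2/3 + (-3.9861)^2/2
  = 0.5225 + 3.3377 + 12.5281 + 7.9445 = 24.3328
Step 3: Objective decrease = 0.5 * g^T H^(-1) g = 12.1664


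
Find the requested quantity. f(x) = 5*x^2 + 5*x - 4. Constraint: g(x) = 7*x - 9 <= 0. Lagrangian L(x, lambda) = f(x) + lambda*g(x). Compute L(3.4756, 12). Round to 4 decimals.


Step 1: Evaluate f(x).
f(3.4756) = 5*3.4756^2 + 5*3.4756 - 4 = 73.777
Step 2: Evaluate g(x).
g(3.4756) = 7*3.4756 - 9 = 15.3292
Step 3: Compute Lagrangian.
L = 73.777 + 12*15.3292 = 257.7274


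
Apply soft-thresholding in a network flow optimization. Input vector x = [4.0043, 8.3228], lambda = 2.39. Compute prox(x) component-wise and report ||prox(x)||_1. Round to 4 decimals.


Soft-thresholding with lambda = 2.39:
prox(4.0043) = sign(4.0043)*max(|4.0043| - 2.39, 0) = 1.6143
prox(8.3228) = sign(8.3228)*max(|8.3228| - 2.39, 0) = 5.9328
prox(x) = [1.6143, 5.9328]
||prox(x)||_1 = 1.6143 + 5.9328 = 7.5471


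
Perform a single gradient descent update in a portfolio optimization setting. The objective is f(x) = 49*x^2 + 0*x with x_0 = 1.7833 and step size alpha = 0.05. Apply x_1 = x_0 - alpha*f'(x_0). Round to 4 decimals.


We compute the gradient at x_0 and apply the update.
f'(x) = 98*x + 0
f'(1.7833) = 98*1.7833 + 0 = 174.7634
x_1 = 1.7833 - 0.05*174.7634 = -6.9549


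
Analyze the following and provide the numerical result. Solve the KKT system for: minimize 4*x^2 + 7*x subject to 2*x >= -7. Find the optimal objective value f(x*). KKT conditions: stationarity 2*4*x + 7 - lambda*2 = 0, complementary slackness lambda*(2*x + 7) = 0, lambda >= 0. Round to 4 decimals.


Step 1: Try lambda = 0 (constraint inactive).
Stationarity: 2*4*x + 7 = 0
x* = -7/(2*4) = -0.875
Check constraint: 2*-0.875 = -1.75 >= -7 -- satisfied.
Step 2: Compute optimal value.
f(x*) = 4*(-0.875)^2 + 7*(-0.875) = -3.0625


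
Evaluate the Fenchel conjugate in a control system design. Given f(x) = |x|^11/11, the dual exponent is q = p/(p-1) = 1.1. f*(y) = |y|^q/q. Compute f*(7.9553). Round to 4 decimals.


The conjugate exponent q satisfies 1/p + 1/q = 1.
p = 11, so q = 11/(11 - 1) = 1.1
|y|^q = 7.9553^1.1 = 9.7886
f*(7.9553) = 9.7886 / 1.1 = 8.8988


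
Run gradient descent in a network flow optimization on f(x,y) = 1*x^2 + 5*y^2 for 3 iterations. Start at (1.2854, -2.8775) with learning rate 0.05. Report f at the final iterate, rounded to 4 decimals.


Gradient descent on f(x,y) = 1*x^2 + 5*y^2.
Starting point: (1.2854, -2.8775), alpha = 0.05
Step 1: grad_x = 2*1*1.2854 = 2.5708, grad_y = 2*5*-2.8775 = -28.775
  x_1 = 1.2854 - 0.05*2.5708 = 1.1569
  y_1 = -2.8775 - 0.05*-28.775 = -1.4388
Step 2: grad_x = 2*1*1.1569 = 2.3137, grad_y = 2*5*-1.4388 = -14.3875
  x_2 = 1.1569 - 0.05*2.3137 = 1.0412
  y_2 = -1.4388 - 0.05*-14.3875 = -0.7194
Step 3: grad_x = 2*1*1.0412 = 2.0823, grad_y = 2*5*-0.7194 = -7.1938
  x_3 = 1.0412 - 0.05*2.0823 = 0.9371
  y_3 = -0.7194 - 0.05*-7.1938 = -0.3597
f(0.9371, -0.3597) = 1*0.9371^2 + 5*(-0.3597)^2 = 1.525


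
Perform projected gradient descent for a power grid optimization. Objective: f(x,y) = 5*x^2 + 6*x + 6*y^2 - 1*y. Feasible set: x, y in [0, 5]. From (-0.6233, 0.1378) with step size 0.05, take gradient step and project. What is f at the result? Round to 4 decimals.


Step 1: Compute gradient at (-0.6233, 0.1378).
grad_x = 2*5*-0.6233 + 6 = -0.233
grad_y = 2*6*0.1378 - 1 = 0.6536
Step 2: Gradient step.
x_raw = -0.6233 - 0.05*-0.233 = -0.6117
y_raw = 0.1378 - 0.05*0.6536 = 0.1051
Step 3: Project onto [0, 5].
x_proj = clip(-0.6117) = 0.0
y_proj = clip(0.1051) = 0.1051
Step 4: Evaluate f.
f(0.0, 0.1051) = -0.0388
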